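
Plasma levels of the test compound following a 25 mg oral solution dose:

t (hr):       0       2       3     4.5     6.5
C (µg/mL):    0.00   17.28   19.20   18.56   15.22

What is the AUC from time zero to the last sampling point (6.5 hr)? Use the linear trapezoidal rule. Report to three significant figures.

AUC = 97.6 µg/mL·hr

Trapezoidal AUC_0→6.5:
  [0→2]: (0.00+17.28)/2 × 2 = 17.28
  [2→3]: (17.28+19.20)/2 × 1 = 18.24
  [3→4.5]: (19.20+18.56)/2 × 1.5 = 28.32
  [4.5→6.5]: (18.56+15.22)/2 × 2 = 33.78
  Sum = 97.62 µg/mL·hr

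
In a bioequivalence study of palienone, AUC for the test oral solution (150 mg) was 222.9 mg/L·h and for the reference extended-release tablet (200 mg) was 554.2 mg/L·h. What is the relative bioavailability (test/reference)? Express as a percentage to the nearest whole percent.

F_rel = 54%

F_rel = (AUC_test/D_test) / (AUC_ref/D_ref)
      = (222.9/150) / (554.2/200)
      = 1.486 / 2.771 = 0.5363 = 53.63%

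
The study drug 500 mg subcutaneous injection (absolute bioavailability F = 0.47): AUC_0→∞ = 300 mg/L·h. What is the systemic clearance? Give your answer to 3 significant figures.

CL = 0.783 L/h

CL = F × Dose / AUC_0→∞
   = 0.47 × 500 / 300 = 0.783333 L/h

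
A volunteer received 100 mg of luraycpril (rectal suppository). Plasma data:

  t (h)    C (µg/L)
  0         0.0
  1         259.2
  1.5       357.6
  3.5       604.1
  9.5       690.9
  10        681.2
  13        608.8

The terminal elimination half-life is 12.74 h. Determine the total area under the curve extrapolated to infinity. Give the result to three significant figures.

AUC = 18600 µg/L·h

Trapezoidal AUC_0→13:
  [0→1]: (0.0+259.2)/2 × 1 = 129.6
  [1→1.5]: (259.2+357.6)/2 × 0.5 = 154.2
  [1.5→3.5]: (357.6+604.1)/2 × 2 = 961.7
  [3.5→9.5]: (604.1+690.9)/2 × 6 = 3885.0
  [9.5→10]: (690.9+681.2)/2 × 0.5 = 343.025
  [10→13]: (681.2+608.8)/2 × 3 = 1935.0
  Sum = 7408.525 µg/L·h
k_e = ln2 / t½ = 0.693147 / 12.74 = 0.0544 h^-1
Extrapolated tail: C_last / k_e = 608.8 / 0.0544 = 11191.176
AUC_0→∞ = 7408.525 + 11191.176 = 18599.701 µg/L·h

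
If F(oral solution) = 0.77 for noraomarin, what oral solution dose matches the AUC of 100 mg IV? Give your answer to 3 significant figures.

D_oral = 130 mg

For equal systemic exposure: F × D_ev = D_iv
D_ev = D_iv / F = 100 / 0.77 = 129.87 mg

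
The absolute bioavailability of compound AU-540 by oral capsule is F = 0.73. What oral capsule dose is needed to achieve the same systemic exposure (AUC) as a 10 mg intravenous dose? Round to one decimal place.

D_oral = 13.7 mg

For equal systemic exposure: F × D_ev = D_iv
D_ev = D_iv / F = 10 / 0.73 = 13.6986 mg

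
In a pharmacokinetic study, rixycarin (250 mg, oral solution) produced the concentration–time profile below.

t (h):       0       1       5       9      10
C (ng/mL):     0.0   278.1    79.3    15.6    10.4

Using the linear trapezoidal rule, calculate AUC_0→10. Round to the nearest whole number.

AUC = 1057 ng/mL·h

Trapezoidal AUC_0→10:
  [0→1]: (0.0+278.1)/2 × 1 = 139.05
  [1→5]: (278.1+79.3)/2 × 4 = 714.8
  [5→9]: (79.3+15.6)/2 × 4 = 189.8
  [9→10]: (15.6+10.4)/2 × 1 = 13.0
  Sum = 1056.65 ng/mL·h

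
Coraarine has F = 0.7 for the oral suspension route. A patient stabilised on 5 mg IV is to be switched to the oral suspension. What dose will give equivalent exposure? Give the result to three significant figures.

For equal systemic exposure: F × D_ev = D_iv
D_ev = D_iv / F = 5 / 0.7 = 7.14286 mg

D_oral = 7.14 mg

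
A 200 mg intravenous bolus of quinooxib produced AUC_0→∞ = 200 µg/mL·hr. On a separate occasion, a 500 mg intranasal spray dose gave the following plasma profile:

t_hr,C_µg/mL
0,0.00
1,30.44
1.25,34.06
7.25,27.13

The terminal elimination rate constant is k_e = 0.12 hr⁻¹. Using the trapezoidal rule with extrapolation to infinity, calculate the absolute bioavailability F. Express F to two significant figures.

F = 0.87

Trapezoidal AUC_0→7.25 (intranasal spray):
  [0→1]: (0.00+30.44)/2 × 1 = 15.22
  [1→1.25]: (30.44+34.06)/2 × 0.25 = 8.0625
  [1.25→7.25]: (34.06+27.13)/2 × 6 = 183.57
  Sum = 206.8525 µg/mL·hr
Tail: C_last/k_e = 27.13/0.12 = 226.083
AUC_0→∞ (intranasal spray) = 206.8525 + 226.083 = 432.9355 µg/mL·hr
F = (AUC_ev/D_ev)/(AUC_iv/D_iv) = (432.9355/500)/(200/200) = 0.865871/1 = 0.8659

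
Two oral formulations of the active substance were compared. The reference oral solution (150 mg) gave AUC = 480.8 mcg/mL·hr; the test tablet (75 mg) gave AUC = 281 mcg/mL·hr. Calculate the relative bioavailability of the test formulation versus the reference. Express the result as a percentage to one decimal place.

F_rel = (AUC_test/D_test) / (AUC_ref/D_ref)
      = (281/75) / (480.8/150)
      = 3.74667 / 3.20533 = 1.1689 = 116.89%

F_rel = 116.9%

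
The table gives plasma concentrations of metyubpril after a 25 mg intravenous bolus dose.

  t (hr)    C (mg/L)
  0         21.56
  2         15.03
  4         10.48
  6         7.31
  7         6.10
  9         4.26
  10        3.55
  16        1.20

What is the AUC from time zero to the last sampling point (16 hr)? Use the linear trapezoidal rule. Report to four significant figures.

AUC = 115.1 mg/L·hr

Trapezoidal AUC_0→16:
  [0→2]: (21.56+15.03)/2 × 2 = 36.59
  [2→4]: (15.03+10.48)/2 × 2 = 25.51
  [4→6]: (10.48+7.31)/2 × 2 = 17.79
  [6→7]: (7.31+6.10)/2 × 1 = 6.705
  [7→9]: (6.10+4.26)/2 × 2 = 10.36
  [9→10]: (4.26+3.55)/2 × 1 = 3.905
  [10→16]: (3.55+1.20)/2 × 6 = 14.25
  Sum = 115.11 mg/L·hr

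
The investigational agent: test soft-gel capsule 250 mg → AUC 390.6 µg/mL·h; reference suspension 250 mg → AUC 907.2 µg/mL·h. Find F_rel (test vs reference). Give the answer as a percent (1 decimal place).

F_rel = (AUC_test/D_test) / (AUC_ref/D_ref)
      = (390.6/250) / (907.2/250)
      = 1.5624 / 3.6288 = 0.4306 = 43.06%

F_rel = 43.1%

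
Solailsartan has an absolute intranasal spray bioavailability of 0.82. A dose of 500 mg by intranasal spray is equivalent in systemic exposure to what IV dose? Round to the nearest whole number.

D_iv = 410 mg

Systemic exposure from an extravascular dose = F × D_ev, so the equivalent IV dose is F × D_ev.
D_iv = F × D_ev = 0.82 × 500 = 410 mg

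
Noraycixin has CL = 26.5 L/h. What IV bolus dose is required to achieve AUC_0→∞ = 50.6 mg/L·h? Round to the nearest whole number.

Dose_iv = CL × AUC_0→∞
     = 26.5 × 50.6 = 1340.9 mg

Dose = 1341 mg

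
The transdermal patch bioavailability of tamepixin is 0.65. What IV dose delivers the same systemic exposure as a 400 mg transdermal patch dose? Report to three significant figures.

D_iv = 260 mg

Systemic exposure from an extravascular dose = F × D_ev, so the equivalent IV dose is F × D_ev.
D_iv = F × D_ev = 0.65 × 400 = 260 mg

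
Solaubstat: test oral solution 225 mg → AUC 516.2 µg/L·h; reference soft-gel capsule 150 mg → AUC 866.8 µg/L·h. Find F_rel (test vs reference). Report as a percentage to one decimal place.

F_rel = (AUC_test/D_test) / (AUC_ref/D_ref)
      = (516.2/225) / (866.8/150)
      = 2.29422 / 5.77867 = 0.3970 = 39.70%

F_rel = 39.7%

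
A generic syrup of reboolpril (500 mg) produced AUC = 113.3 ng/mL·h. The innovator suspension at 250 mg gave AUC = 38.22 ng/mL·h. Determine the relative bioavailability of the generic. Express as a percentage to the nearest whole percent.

F_rel = (AUC_test/D_test) / (AUC_ref/D_ref)
      = (113.3/500) / (38.22/250)
      = 0.2266 / 0.15288 = 1.4822 = 148.22%

F_rel = 148%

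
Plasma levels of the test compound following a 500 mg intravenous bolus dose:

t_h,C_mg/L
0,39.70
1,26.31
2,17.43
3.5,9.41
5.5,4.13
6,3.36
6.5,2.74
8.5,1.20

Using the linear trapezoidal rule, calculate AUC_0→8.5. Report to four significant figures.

AUC = 95.88 mg/L·h

Trapezoidal AUC_0→8.5:
  [0→1]: (39.70+26.31)/2 × 1 = 33.005
  [1→2]: (26.31+17.43)/2 × 1 = 21.87
  [2→3.5]: (17.43+9.41)/2 × 1.5 = 20.13
  [3.5→5.5]: (9.41+4.13)/2 × 2 = 13.54
  [5.5→6]: (4.13+3.36)/2 × 0.5 = 1.8725
  [6→6.5]: (3.36+2.74)/2 × 0.5 = 1.525
  [6.5→8.5]: (2.74+1.20)/2 × 2 = 3.94
  Sum = 95.8825 mg/L·h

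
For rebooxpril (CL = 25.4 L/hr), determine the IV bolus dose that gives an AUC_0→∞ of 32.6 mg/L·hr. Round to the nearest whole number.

Dose = 828 mg

Dose_iv = CL × AUC_0→∞
     = 25.4 × 32.6 = 828.04 mg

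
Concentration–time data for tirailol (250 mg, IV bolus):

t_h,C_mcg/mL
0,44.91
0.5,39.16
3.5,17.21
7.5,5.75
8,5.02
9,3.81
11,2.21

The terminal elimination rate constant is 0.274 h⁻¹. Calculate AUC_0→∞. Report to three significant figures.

AUC = 173 mcg/mL·h

Trapezoidal AUC_0→11:
  [0→0.5]: (44.91+39.16)/2 × 0.5 = 21.0175
  [0.5→3.5]: (39.16+17.21)/2 × 3 = 84.555
  [3.5→7.5]: (17.21+5.75)/2 × 4 = 45.92
  [7.5→8]: (5.75+5.02)/2 × 0.5 = 2.6925
  [8→9]: (5.02+3.81)/2 × 1 = 4.415
  [9→11]: (3.81+2.21)/2 × 2 = 6.02
  Sum = 164.62 mcg/mL·h
Extrapolated tail: C_last / k_e = 2.21 / 0.274 = 8.066
AUC_0→∞ = 164.62 + 8.066 = 172.686 mcg/mL·h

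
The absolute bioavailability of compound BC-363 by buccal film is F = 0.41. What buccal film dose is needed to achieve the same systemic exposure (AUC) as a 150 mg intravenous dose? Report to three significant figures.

D_buccal = 366 mg

For equal systemic exposure: F × D_ev = D_iv
D_ev = D_iv / F = 150 / 0.41 = 365.854 mg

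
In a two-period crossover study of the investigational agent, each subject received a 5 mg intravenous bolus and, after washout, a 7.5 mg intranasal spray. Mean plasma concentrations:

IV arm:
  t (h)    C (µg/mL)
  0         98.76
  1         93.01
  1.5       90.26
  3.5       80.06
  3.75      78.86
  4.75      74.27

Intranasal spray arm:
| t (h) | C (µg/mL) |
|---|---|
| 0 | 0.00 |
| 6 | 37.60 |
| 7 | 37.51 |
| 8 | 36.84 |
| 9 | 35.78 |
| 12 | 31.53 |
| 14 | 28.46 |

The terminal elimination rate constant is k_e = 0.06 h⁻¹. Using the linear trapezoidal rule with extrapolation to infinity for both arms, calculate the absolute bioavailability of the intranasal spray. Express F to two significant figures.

F = 0.35

Trapezoidal AUC_0→4.75 (IV):
  [0→1]: (98.76+93.01)/2 × 1 = 95.885
  [1→1.5]: (93.01+90.26)/2 × 0.5 = 45.8175
  [1.5→3.5]: (90.26+80.06)/2 × 2 = 170.32
  [3.5→3.75]: (80.06+78.86)/2 × 0.25 = 19.865
  [3.75→4.75]: (78.86+74.27)/2 × 1 = 76.565
  Sum = 408.4525 µg/mL·h
IV tail: 74.27/0.06 = 1237.833; AUC_iv,0→∞ = 408.4525 + 1237.833 = 1646.2855 µg/mL·h
Trapezoidal AUC_0→14 (intranasal spray):
  [0→6]: (0.00+37.60)/2 × 6 = 112.8
  [6→7]: (37.60+37.51)/2 × 1 = 37.555
  [7→8]: (37.51+36.84)/2 × 1 = 37.175
  [8→9]: (36.84+35.78)/2 × 1 = 36.31
  [9→12]: (35.78+31.53)/2 × 3 = 100.965
  [12→14]: (31.53+28.46)/2 × 2 = 59.99
  Sum = 384.795 µg/mL·h
intranasal spray tail: 28.46/0.06 = 474.333; AUC_ev,0→∞ = 384.795 + 474.333 = 859.128 µg/mL·h
F = (AUC_ev/D_ev)/(AUC_iv/D_iv) = (859.128/7.5)/(1646.2855/5) = 114.5504/329.2571 = 0.3479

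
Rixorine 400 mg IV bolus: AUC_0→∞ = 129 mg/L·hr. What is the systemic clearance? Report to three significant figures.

CL = 3.10 L/hr

CL = Dose_iv / AUC_0→∞
   = 400 / 129 = 3.10078 L/hr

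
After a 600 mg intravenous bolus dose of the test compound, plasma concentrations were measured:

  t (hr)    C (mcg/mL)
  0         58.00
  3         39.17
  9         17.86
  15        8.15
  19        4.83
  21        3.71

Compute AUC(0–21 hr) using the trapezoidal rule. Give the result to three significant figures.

AUC = 429 mcg/mL·hr

Trapezoidal AUC_0→21:
  [0→3]: (58.00+39.17)/2 × 3 = 145.755
  [3→9]: (39.17+17.86)/2 × 6 = 171.09
  [9→15]: (17.86+8.15)/2 × 6 = 78.03
  [15→19]: (8.15+4.83)/2 × 4 = 25.96
  [19→21]: (4.83+3.71)/2 × 2 = 8.54
  Sum = 429.375 mcg/mL·hr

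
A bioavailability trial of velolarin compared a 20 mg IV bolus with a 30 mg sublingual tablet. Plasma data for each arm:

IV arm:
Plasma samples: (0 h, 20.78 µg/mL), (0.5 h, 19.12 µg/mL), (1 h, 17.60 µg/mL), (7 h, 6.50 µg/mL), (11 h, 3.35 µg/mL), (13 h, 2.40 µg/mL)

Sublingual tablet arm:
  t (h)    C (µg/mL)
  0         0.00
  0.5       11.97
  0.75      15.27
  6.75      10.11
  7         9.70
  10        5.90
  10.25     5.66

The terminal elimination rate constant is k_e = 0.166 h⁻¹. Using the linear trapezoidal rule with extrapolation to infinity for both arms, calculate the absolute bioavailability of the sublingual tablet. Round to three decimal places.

F = 0.731

Trapezoidal AUC_0→13 (IV):
  [0→0.5]: (20.78+19.12)/2 × 0.5 = 9.975
  [0.5→1]: (19.12+17.60)/2 × 0.5 = 9.18
  [1→7]: (17.60+6.50)/2 × 6 = 72.3
  [7→11]: (6.50+3.35)/2 × 4 = 19.7
  [11→13]: (3.35+2.40)/2 × 2 = 5.75
  Sum = 116.905 µg/mL·h
IV tail: 2.40/0.166 = 14.458; AUC_iv,0→∞ = 116.905 + 14.458 = 131.363 µg/mL·h
Trapezoidal AUC_0→10.25 (sublingual tablet):
  [0→0.5]: (0.00+11.97)/2 × 0.5 = 2.9925
  [0.5→0.75]: (11.97+15.27)/2 × 0.25 = 3.405
  [0.75→6.75]: (15.27+10.11)/2 × 6 = 76.14
  [6.75→7]: (10.11+9.70)/2 × 0.25 = 2.47625
  [7→10]: (9.70+5.90)/2 × 3 = 23.4
  [10→10.25]: (5.90+5.66)/2 × 0.25 = 1.445
  Sum = 109.85875 µg/mL·h
sublingual tablet tail: 5.66/0.166 = 34.096; AUC_ev,0→∞ = 109.85875 + 34.096 = 143.95475 µg/mL·h
F = (AUC_ev/D_ev)/(AUC_iv/D_iv) = (143.95475/30)/(131.363/20) = 4.79849/6.56815 = 0.7306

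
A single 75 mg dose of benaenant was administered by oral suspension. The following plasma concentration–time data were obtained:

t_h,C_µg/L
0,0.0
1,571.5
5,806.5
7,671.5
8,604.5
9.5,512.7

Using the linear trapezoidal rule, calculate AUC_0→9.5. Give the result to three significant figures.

Trapezoidal AUC_0→9.5:
  [0→1]: (0.0+571.5)/2 × 1 = 285.75
  [1→5]: (571.5+806.5)/2 × 4 = 2756.0
  [5→7]: (806.5+671.5)/2 × 2 = 1478.0
  [7→8]: (671.5+604.5)/2 × 1 = 638.0
  [8→9.5]: (604.5+512.7)/2 × 1.5 = 837.9
  Sum = 5995.65 µg/L·h

AUC = 6000 µg/L·h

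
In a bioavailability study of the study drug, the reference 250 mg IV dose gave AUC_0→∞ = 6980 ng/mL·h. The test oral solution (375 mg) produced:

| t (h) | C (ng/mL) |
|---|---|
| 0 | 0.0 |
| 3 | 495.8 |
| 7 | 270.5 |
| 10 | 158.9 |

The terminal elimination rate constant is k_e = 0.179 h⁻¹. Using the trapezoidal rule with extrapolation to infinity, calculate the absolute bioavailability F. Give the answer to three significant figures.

Trapezoidal AUC_0→10 (oral solution):
  [0→3]: (0.0+495.8)/2 × 3 = 743.7
  [3→7]: (495.8+270.5)/2 × 4 = 1532.6
  [7→10]: (270.5+158.9)/2 × 3 = 644.1
  Sum = 2920.4 ng/mL·h
Tail: C_last/k_e = 158.9/0.179 = 887.709
AUC_0→∞ (oral solution) = 2920.4 + 887.709 = 3808.109 ng/mL·h
F = (AUC_ev/D_ev)/(AUC_iv/D_iv) = (3808.109/375)/(6980/250) = 10.155/27.92 = 0.3637

F = 0.364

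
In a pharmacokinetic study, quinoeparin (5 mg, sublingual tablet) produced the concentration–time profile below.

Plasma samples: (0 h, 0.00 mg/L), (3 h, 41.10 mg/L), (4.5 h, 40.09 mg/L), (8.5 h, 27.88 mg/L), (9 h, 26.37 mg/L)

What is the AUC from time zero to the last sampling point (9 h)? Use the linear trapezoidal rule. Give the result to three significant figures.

AUC = 272 mg/L·h

Trapezoidal AUC_0→9:
  [0→3]: (0.00+41.10)/2 × 3 = 61.65
  [3→4.5]: (41.10+40.09)/2 × 1.5 = 60.8925
  [4.5→8.5]: (40.09+27.88)/2 × 4 = 135.94
  [8.5→9]: (27.88+26.37)/2 × 0.5 = 13.5625
  Sum = 272.045 mg/L·h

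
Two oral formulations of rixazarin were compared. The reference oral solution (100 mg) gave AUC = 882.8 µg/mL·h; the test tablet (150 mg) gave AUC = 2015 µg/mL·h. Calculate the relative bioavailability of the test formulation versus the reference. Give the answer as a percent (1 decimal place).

F_rel = (AUC_test/D_test) / (AUC_ref/D_ref)
      = (2015/150) / (882.8/100)
      = 13.4333 / 8.828 = 1.5217 = 152.17%

F_rel = 152.2%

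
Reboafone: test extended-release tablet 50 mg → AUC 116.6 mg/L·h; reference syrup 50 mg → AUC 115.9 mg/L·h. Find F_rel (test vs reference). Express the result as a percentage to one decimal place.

F_rel = 100.6%

F_rel = (AUC_test/D_test) / (AUC_ref/D_ref)
      = (116.6/50) / (115.9/50)
      = 2.332 / 2.318 = 1.0060 = 100.60%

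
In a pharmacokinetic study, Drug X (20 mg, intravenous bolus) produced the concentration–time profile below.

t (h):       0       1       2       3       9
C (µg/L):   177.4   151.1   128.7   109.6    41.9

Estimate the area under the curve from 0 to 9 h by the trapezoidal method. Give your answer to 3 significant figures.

AUC = 878 µg/L·h

Trapezoidal AUC_0→9:
  [0→1]: (177.4+151.1)/2 × 1 = 164.25
  [1→2]: (151.1+128.7)/2 × 1 = 139.9
  [2→3]: (128.7+109.6)/2 × 1 = 119.15
  [3→9]: (109.6+41.9)/2 × 6 = 454.5
  Sum = 877.8 µg/L·h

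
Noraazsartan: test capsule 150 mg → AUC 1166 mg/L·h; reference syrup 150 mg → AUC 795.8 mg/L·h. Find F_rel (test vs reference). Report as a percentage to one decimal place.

F_rel = (AUC_test/D_test) / (AUC_ref/D_ref)
      = (1166/150) / (795.8/150)
      = 7.77333 / 5.30533 = 1.4652 = 146.52%

F_rel = 146.5%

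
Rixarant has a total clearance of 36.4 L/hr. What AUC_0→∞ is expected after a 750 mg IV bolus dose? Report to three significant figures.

AUC_0→∞ = Dose_iv / CL
        = 750 / 36.4 = 20.6044 mg/L·hr

AUC = 20.6 mg/L·hr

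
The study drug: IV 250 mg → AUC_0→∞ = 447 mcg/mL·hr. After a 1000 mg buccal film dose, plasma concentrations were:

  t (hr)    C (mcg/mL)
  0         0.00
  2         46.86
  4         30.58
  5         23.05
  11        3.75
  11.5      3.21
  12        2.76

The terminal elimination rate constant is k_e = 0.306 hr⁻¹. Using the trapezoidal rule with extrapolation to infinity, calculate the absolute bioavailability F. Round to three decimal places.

F = 0.136

Trapezoidal AUC_0→12 (buccal film):
  [0→2]: (0.00+46.86)/2 × 2 = 46.86
  [2→4]: (46.86+30.58)/2 × 2 = 77.44
  [4→5]: (30.58+23.05)/2 × 1 = 26.815
  [5→11]: (23.05+3.75)/2 × 6 = 80.4
  [11→11.5]: (3.75+3.21)/2 × 0.5 = 1.74
  [11.5→12]: (3.21+2.76)/2 × 0.5 = 1.4925
  Sum = 234.7475 mcg/mL·hr
Tail: C_last/k_e = 2.76/0.306 = 9.020
AUC_0→∞ (buccal film) = 234.7475 + 9.020 = 243.7675 mcg/mL·hr
F = (AUC_ev/D_ev)/(AUC_iv/D_iv) = (243.7675/1000)/(447/250) = 0.2437675/1.788 = 0.1363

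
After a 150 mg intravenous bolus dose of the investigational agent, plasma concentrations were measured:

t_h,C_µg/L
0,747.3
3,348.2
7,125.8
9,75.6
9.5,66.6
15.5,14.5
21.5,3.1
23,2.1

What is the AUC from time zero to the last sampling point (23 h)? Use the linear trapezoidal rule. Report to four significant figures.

Trapezoidal AUC_0→23:
  [0→3]: (747.3+348.2)/2 × 3 = 1643.25
  [3→7]: (348.2+125.8)/2 × 4 = 948.0
  [7→9]: (125.8+75.6)/2 × 2 = 201.4
  [9→9.5]: (75.6+66.6)/2 × 0.5 = 35.55
  [9.5→15.5]: (66.6+14.5)/2 × 6 = 243.3
  [15.5→21.5]: (14.5+3.1)/2 × 6 = 52.8
  [21.5→23]: (3.1+2.1)/2 × 1.5 = 3.9
  Sum = 3128.2 µg/L·h

AUC = 3128 µg/L·h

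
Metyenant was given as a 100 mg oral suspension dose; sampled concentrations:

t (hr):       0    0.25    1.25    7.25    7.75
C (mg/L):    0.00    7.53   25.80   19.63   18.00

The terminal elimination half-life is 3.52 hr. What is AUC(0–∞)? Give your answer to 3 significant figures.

AUC = 255 mg/L·hr

Trapezoidal AUC_0→7.75:
  [0→0.25]: (0.00+7.53)/2 × 0.25 = 0.94125
  [0.25→1.25]: (7.53+25.80)/2 × 1 = 16.665
  [1.25→7.25]: (25.80+19.63)/2 × 6 = 136.29
  [7.25→7.75]: (19.63+18.00)/2 × 0.5 = 9.4075
  Sum = 163.30375 mg/L·hr
k_e = ln2 / t½ = 0.693147 / 3.52 = 0.1969 hr^-1
Extrapolated tail: C_last / k_e = 18.00 / 0.1969 = 91.417
AUC_0→∞ = 163.30375 + 91.417 = 254.72075 mg/L·hr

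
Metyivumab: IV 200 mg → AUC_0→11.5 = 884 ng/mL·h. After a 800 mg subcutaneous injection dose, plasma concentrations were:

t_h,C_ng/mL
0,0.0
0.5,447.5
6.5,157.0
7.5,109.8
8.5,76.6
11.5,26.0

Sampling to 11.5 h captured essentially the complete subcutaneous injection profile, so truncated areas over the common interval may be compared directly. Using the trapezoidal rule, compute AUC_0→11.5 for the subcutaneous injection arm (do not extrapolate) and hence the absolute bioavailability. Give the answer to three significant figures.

Trapezoidal AUC_0→11.5 (subcutaneous injection):
  [0→0.5]: (0.0+447.5)/2 × 0.5 = 111.875
  [0.5→6.5]: (447.5+157.0)/2 × 6 = 1813.5
  [6.5→7.5]: (157.0+109.8)/2 × 1 = 133.4
  [7.5→8.5]: (109.8+76.6)/2 × 1 = 93.2
  [8.5→11.5]: (76.6+26.0)/2 × 3 = 153.9
  Sum = 2305.875 ng/mL·h
F = (AUC_ev/D_ev)/(AUC_iv/D_iv) = (2305.875/800)/(884/200) = 2.88234/4.42 = 0.6521

F = 0.652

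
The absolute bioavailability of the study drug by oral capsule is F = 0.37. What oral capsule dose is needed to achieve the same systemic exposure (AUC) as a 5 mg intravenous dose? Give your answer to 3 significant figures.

D_oral = 13.5 mg

For equal systemic exposure: F × D_ev = D_iv
D_ev = D_iv / F = 5 / 0.37 = 13.5135 mg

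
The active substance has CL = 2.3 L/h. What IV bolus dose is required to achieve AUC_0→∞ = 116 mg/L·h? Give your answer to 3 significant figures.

Dose = 267 mg

Dose_iv = CL × AUC_0→∞
     = 2.3 × 116 = 266.8 mg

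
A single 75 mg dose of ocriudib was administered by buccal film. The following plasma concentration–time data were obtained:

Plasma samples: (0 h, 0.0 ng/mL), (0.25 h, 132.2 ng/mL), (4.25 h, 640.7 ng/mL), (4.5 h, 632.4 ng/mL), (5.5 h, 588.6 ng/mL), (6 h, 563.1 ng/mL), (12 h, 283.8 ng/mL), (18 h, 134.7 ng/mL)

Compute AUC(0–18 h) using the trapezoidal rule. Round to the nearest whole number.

Trapezoidal AUC_0→18:
  [0→0.25]: (0.0+132.2)/2 × 0.25 = 16.525
  [0.25→4.25]: (132.2+640.7)/2 × 4 = 1545.8
  [4.25→4.5]: (640.7+632.4)/2 × 0.25 = 159.1375
  [4.5→5.5]: (632.4+588.6)/2 × 1 = 610.5
  [5.5→6]: (588.6+563.1)/2 × 0.5 = 287.925
  [6→12]: (563.1+283.8)/2 × 6 = 2540.7
  [12→18]: (283.8+134.7)/2 × 6 = 1255.5
  Sum = 6416.0875 ng/mL·h

AUC = 6416 ng/mL·h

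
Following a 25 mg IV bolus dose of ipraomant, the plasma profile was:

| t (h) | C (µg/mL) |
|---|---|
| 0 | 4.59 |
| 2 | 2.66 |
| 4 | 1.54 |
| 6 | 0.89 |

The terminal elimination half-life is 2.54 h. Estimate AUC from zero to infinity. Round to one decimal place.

AUC = 17.1 µg/mL·h

Trapezoidal AUC_0→6:
  [0→2]: (4.59+2.66)/2 × 2 = 7.25
  [2→4]: (2.66+1.54)/2 × 2 = 4.2
  [4→6]: (1.54+0.89)/2 × 2 = 2.43
  Sum = 13.88 µg/mL·h
k_e = ln2 / t½ = 0.693147 / 2.54 = 0.2729 h^-1
Extrapolated tail: C_last / k_e = 0.89 / 0.2729 = 3.261
AUC_0→∞ = 13.88 + 3.261 = 17.141 µg/mL·h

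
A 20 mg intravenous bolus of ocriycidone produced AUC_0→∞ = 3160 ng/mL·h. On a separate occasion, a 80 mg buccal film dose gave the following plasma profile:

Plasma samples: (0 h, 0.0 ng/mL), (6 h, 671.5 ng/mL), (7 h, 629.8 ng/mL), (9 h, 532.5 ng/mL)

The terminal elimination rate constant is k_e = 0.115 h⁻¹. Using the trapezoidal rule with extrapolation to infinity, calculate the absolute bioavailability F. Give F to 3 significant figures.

Trapezoidal AUC_0→9 (buccal film):
  [0→6]: (0.0+671.5)/2 × 6 = 2014.5
  [6→7]: (671.5+629.8)/2 × 1 = 650.65
  [7→9]: (629.8+532.5)/2 × 2 = 1162.3
  Sum = 3827.45 ng/mL·h
Tail: C_last/k_e = 532.5/0.115 = 4630.435
AUC_0→∞ (buccal film) = 3827.45 + 4630.435 = 8457.885 ng/mL·h
F = (AUC_ev/D_ev)/(AUC_iv/D_iv) = (8457.885/80)/(3160/20) = 105.724/158 = 0.6691

F = 0.669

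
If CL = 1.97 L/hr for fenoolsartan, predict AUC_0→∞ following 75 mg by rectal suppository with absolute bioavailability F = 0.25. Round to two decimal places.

AUC_0→∞ = F × Dose / CL
        = 0.25 × 75 / 1.97 = 9.51777 mg/L·hr

AUC = 9.52 mg/L·hr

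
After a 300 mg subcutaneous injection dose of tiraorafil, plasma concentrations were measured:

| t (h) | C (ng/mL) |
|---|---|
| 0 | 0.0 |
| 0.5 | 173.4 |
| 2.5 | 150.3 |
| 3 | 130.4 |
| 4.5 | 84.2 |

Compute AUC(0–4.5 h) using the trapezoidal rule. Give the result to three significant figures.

AUC = 598 ng/mL·h

Trapezoidal AUC_0→4.5:
  [0→0.5]: (0.0+173.4)/2 × 0.5 = 43.35
  [0.5→2.5]: (173.4+150.3)/2 × 2 = 323.7
  [2.5→3]: (150.3+130.4)/2 × 0.5 = 70.175
  [3→4.5]: (130.4+84.2)/2 × 1.5 = 160.95
  Sum = 598.175 ng/mL·h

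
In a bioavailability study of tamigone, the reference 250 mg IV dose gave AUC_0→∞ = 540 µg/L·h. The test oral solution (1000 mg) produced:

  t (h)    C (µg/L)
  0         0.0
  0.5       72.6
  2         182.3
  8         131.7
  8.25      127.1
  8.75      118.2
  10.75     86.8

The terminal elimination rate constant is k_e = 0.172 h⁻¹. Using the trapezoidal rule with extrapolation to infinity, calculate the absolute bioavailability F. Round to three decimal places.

F = 0.905

Trapezoidal AUC_0→10.75 (oral solution):
  [0→0.5]: (0.0+72.6)/2 × 0.5 = 18.15
  [0.5→2]: (72.6+182.3)/2 × 1.5 = 191.175
  [2→8]: (182.3+131.7)/2 × 6 = 942.0
  [8→8.25]: (131.7+127.1)/2 × 0.25 = 32.35
  [8.25→8.75]: (127.1+118.2)/2 × 0.5 = 61.325
  [8.75→10.75]: (118.2+86.8)/2 × 2 = 205.0
  Sum = 1450.0 µg/L·h
Tail: C_last/k_e = 86.8/0.172 = 504.651
AUC_0→∞ (oral solution) = 1450.0 + 504.651 = 1954.651 µg/L·h
F = (AUC_ev/D_ev)/(AUC_iv/D_iv) = (1954.651/1000)/(540/250) = 1.954651/2.16 = 0.9049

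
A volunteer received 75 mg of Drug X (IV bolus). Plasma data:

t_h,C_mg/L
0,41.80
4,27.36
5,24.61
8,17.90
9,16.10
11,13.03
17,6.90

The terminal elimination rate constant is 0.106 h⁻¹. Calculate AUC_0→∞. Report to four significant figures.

AUC = 399.1 mg/L·h

Trapezoidal AUC_0→17:
  [0→4]: (41.80+27.36)/2 × 4 = 138.32
  [4→5]: (27.36+24.61)/2 × 1 = 25.985
  [5→8]: (24.61+17.90)/2 × 3 = 63.765
  [8→9]: (17.90+16.10)/2 × 1 = 17.0
  [9→11]: (16.10+13.03)/2 × 2 = 29.13
  [11→17]: (13.03+6.90)/2 × 6 = 59.79
  Sum = 333.99 mg/L·h
Extrapolated tail: C_last / k_e = 6.90 / 0.106 = 65.094
AUC_0→∞ = 333.99 + 65.094 = 399.084 mg/L·h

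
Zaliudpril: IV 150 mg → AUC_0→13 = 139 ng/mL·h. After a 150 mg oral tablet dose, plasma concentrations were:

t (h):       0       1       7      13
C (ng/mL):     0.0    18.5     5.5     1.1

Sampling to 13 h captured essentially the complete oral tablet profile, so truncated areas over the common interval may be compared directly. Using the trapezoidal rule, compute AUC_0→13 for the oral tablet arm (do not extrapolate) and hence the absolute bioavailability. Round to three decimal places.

Trapezoidal AUC_0→13 (oral tablet):
  [0→1]: (0.0+18.5)/2 × 1 = 9.25
  [1→7]: (18.5+5.5)/2 × 6 = 72.0
  [7→13]: (5.5+1.1)/2 × 6 = 19.8
  Sum = 101.05 ng/mL·h
F = (AUC_ev/D_ev)/(AUC_iv/D_iv) = (101.05/150)/(139/150) = 0.673667/0.926667 = 0.7270

F = 0.727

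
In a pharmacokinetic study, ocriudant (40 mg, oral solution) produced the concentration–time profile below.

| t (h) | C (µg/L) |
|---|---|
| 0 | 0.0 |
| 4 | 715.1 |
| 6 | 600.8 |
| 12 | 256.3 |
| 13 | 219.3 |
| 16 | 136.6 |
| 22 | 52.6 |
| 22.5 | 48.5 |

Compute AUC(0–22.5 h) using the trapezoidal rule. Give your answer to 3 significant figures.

Trapezoidal AUC_0→22.5:
  [0→4]: (0.0+715.1)/2 × 4 = 1430.2
  [4→6]: (715.1+600.8)/2 × 2 = 1315.9
  [6→12]: (600.8+256.3)/2 × 6 = 2571.3
  [12→13]: (256.3+219.3)/2 × 1 = 237.8
  [13→16]: (219.3+136.6)/2 × 3 = 533.85
  [16→22]: (136.6+52.6)/2 × 6 = 567.6
  [22→22.5]: (52.6+48.5)/2 × 0.5 = 25.275
  Sum = 6681.925 µg/L·h

AUC = 6680 µg/L·h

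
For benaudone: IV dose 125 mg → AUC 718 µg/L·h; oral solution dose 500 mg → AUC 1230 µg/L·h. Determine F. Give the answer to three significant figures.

F = (AUC_ev / D_ev) / (AUC_iv / D_iv)
  = (1230/500) / (718/125)
  = 2.46 / 5.744 = 0.4283

F = 0.428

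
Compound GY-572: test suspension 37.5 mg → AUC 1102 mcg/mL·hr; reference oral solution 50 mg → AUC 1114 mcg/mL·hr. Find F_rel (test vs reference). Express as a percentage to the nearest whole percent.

F_rel = 132%

F_rel = (AUC_test/D_test) / (AUC_ref/D_ref)
      = (1102/37.5) / (1114/50)
      = 29.3867 / 22.28 = 1.3190 = 131.90%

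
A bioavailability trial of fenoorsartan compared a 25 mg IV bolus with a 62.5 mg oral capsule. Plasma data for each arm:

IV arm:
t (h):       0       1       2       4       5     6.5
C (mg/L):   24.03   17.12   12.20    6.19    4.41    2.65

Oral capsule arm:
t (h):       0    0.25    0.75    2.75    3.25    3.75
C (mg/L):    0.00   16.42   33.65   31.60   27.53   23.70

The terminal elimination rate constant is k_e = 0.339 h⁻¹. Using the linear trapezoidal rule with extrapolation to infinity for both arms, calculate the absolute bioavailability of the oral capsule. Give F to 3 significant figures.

F = 0.985

Trapezoidal AUC_0→6.5 (IV):
  [0→1]: (24.03+17.12)/2 × 1 = 20.575
  [1→2]: (17.12+12.20)/2 × 1 = 14.66
  [2→4]: (12.20+6.19)/2 × 2 = 18.39
  [4→5]: (6.19+4.41)/2 × 1 = 5.3
  [5→6.5]: (4.41+2.65)/2 × 1.5 = 5.295
  Sum = 64.22 mg/L·h
IV tail: 2.65/0.339 = 7.817; AUC_iv,0→∞ = 64.22 + 7.817 = 72.037 mg/L·h
Trapezoidal AUC_0→3.75 (oral capsule):
  [0→0.25]: (0.00+16.42)/2 × 0.25 = 2.0525
  [0.25→0.75]: (16.42+33.65)/2 × 0.5 = 12.5175
  [0.75→2.75]: (33.65+31.60)/2 × 2 = 65.25
  [2.75→3.25]: (31.60+27.53)/2 × 0.5 = 14.7825
  [3.25→3.75]: (27.53+23.70)/2 × 0.5 = 12.8075
  Sum = 107.41 mg/L·h
oral capsule tail: 23.70/0.339 = 69.912; AUC_ev,0→∞ = 107.41 + 69.912 = 177.322 mg/L·h
F = (AUC_ev/D_ev)/(AUC_iv/D_iv) = (177.322/62.5)/(72.037/25) = 2.837152/2.88148 = 0.9846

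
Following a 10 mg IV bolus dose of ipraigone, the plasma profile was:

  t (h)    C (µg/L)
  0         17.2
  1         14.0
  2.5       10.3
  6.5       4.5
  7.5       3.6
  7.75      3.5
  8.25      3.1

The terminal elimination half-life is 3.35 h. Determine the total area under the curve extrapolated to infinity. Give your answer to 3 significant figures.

Trapezoidal AUC_0→8.25:
  [0→1]: (17.2+14.0)/2 × 1 = 15.6
  [1→2.5]: (14.0+10.3)/2 × 1.5 = 18.225
  [2.5→6.5]: (10.3+4.5)/2 × 4 = 29.6
  [6.5→7.5]: (4.5+3.6)/2 × 1 = 4.05
  [7.5→7.75]: (3.6+3.5)/2 × 0.25 = 0.8875
  [7.75→8.25]: (3.5+3.1)/2 × 0.5 = 1.65
  Sum = 70.0125 µg/L·h
k_e = ln2 / t½ = 0.693147 / 3.35 = 0.2069 h^-1
Extrapolated tail: C_last / k_e = 3.1 / 0.2069 = 14.983
AUC_0→∞ = 70.0125 + 14.983 = 84.9955 µg/L·h

AUC = 85.0 µg/L·h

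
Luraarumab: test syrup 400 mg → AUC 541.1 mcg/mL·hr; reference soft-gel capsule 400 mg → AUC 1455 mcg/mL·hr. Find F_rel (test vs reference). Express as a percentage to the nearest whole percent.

F_rel = (AUC_test/D_test) / (AUC_ref/D_ref)
      = (541.1/400) / (1455/400)
      = 1.35275 / 3.6375 = 0.3719 = 37.19%

F_rel = 37%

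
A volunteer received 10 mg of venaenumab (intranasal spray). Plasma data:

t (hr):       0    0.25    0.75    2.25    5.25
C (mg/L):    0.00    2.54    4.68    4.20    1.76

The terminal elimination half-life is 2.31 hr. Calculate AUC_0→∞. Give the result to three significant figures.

AUC = 23.6 mg/L·hr

Trapezoidal AUC_0→5.25:
  [0→0.25]: (0.00+2.54)/2 × 0.25 = 0.3175
  [0.25→0.75]: (2.54+4.68)/2 × 0.5 = 1.805
  [0.75→2.25]: (4.68+4.20)/2 × 1.5 = 6.66
  [2.25→5.25]: (4.20+1.76)/2 × 3 = 8.94
  Sum = 17.7225 mg/L·hr
k_e = ln2 / t½ = 0.693147 / 2.31 = 0.3001 hr^-1
Extrapolated tail: C_last / k_e = 1.76 / 0.3001 = 5.865
AUC_0→∞ = 17.7225 + 5.865 = 23.5875 mg/L·hr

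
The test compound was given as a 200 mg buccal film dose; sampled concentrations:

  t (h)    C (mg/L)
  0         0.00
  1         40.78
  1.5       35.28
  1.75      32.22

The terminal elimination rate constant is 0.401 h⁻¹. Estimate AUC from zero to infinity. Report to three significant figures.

Trapezoidal AUC_0→1.75:
  [0→1]: (0.00+40.78)/2 × 1 = 20.39
  [1→1.5]: (40.78+35.28)/2 × 0.5 = 19.015
  [1.5→1.75]: (35.28+32.22)/2 × 0.25 = 8.4375
  Sum = 47.8425 mg/L·h
Extrapolated tail: C_last / k_e = 32.22 / 0.401 = 80.349
AUC_0→∞ = 47.8425 + 80.349 = 128.1915 mg/L·h

AUC = 128 mg/L·h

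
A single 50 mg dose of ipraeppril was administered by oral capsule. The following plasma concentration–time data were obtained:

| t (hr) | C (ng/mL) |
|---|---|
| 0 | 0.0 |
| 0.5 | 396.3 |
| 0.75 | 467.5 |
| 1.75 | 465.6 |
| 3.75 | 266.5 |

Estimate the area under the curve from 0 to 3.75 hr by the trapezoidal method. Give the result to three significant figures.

Trapezoidal AUC_0→3.75:
  [0→0.5]: (0.0+396.3)/2 × 0.5 = 99.075
  [0.5→0.75]: (396.3+467.5)/2 × 0.25 = 107.975
  [0.75→1.75]: (467.5+465.6)/2 × 1 = 466.55
  [1.75→3.75]: (465.6+266.5)/2 × 2 = 732.1
  Sum = 1405.7 ng/mL·hr

AUC = 1410 ng/mL·hr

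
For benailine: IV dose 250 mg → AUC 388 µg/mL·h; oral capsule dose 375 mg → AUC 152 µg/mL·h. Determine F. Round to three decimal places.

F = (AUC_ev / D_ev) / (AUC_iv / D_iv)
  = (152/375) / (388/250)
  = 0.405333 / 1.552 = 0.2612

F = 0.261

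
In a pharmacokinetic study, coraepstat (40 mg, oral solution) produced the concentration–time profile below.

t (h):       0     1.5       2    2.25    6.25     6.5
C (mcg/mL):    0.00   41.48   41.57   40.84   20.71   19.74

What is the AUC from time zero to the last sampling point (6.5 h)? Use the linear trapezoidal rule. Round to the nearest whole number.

Trapezoidal AUC_0→6.5:
  [0→1.5]: (0.00+41.48)/2 × 1.5 = 31.11
  [1.5→2]: (41.48+41.57)/2 × 0.5 = 20.7625
  [2→2.25]: (41.57+40.84)/2 × 0.25 = 10.30125
  [2.25→6.25]: (40.84+20.71)/2 × 4 = 123.1
  [6.25→6.5]: (20.71+19.74)/2 × 0.25 = 5.05625
  Sum = 190.33 mcg/mL·h

AUC = 190 mcg/mL·h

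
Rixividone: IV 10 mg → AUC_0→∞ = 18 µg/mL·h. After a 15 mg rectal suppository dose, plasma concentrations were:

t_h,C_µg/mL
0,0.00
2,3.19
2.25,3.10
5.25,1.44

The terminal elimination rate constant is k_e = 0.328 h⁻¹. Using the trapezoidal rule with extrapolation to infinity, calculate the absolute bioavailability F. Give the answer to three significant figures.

F = 0.562

Trapezoidal AUC_0→5.25 (rectal suppository):
  [0→2]: (0.00+3.19)/2 × 2 = 3.19
  [2→2.25]: (3.19+3.10)/2 × 0.25 = 0.78625
  [2.25→5.25]: (3.10+1.44)/2 × 3 = 6.81
  Sum = 10.78625 µg/mL·h
Tail: C_last/k_e = 1.44/0.328 = 4.390
AUC_0→∞ (rectal suppository) = 10.78625 + 4.390 = 15.17625 µg/mL·h
F = (AUC_ev/D_ev)/(AUC_iv/D_iv) = (15.17625/15)/(18/10) = 1.01175/1.8 = 0.5621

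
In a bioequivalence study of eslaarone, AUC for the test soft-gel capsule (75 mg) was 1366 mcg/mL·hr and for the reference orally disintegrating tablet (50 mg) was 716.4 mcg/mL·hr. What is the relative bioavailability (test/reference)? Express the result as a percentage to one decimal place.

F_rel = (AUC_test/D_test) / (AUC_ref/D_ref)
      = (1366/75) / (716.4/50)
      = 18.2133 / 14.328 = 1.2712 = 127.12%

F_rel = 127.1%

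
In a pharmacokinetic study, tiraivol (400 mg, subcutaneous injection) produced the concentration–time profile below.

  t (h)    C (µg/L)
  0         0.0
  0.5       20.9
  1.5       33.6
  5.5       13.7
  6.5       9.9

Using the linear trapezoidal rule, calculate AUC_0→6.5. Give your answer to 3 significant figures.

Trapezoidal AUC_0→6.5:
  [0→0.5]: (0.0+20.9)/2 × 0.5 = 5.225
  [0.5→1.5]: (20.9+33.6)/2 × 1 = 27.25
  [1.5→5.5]: (33.6+13.7)/2 × 4 = 94.6
  [5.5→6.5]: (13.7+9.9)/2 × 1 = 11.8
  Sum = 138.875 µg/L·h

AUC = 139 µg/L·h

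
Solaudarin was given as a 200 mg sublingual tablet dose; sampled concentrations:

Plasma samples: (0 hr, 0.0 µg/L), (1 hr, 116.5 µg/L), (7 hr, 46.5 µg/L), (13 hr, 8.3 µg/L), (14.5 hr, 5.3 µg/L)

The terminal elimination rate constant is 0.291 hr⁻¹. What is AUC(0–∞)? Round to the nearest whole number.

AUC = 740 µg/L·hr

Trapezoidal AUC_0→14.5:
  [0→1]: (0.0+116.5)/2 × 1 = 58.25
  [1→7]: (116.5+46.5)/2 × 6 = 489.0
  [7→13]: (46.5+8.3)/2 × 6 = 164.4
  [13→14.5]: (8.3+5.3)/2 × 1.5 = 10.2
  Sum = 721.85 µg/L·hr
Extrapolated tail: C_last / k_e = 5.3 / 0.291 = 18.213
AUC_0→∞ = 721.85 + 18.213 = 740.063 µg/L·hr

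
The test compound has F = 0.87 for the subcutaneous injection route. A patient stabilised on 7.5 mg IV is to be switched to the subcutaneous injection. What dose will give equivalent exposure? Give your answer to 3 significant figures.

D_subcutaneous = 8.62 mg

For equal systemic exposure: F × D_ev = D_iv
D_ev = D_iv / F = 7.5 / 0.87 = 8.62069 mg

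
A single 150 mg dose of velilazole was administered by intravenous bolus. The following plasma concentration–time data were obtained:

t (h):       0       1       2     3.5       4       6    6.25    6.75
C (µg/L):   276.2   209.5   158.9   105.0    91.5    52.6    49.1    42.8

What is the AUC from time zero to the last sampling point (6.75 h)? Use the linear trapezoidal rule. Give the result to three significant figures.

AUC = 854 µg/L·h

Trapezoidal AUC_0→6.75:
  [0→1]: (276.2+209.5)/2 × 1 = 242.85
  [1→2]: (209.5+158.9)/2 × 1 = 184.2
  [2→3.5]: (158.9+105.0)/2 × 1.5 = 197.925
  [3.5→4]: (105.0+91.5)/2 × 0.5 = 49.125
  [4→6]: (91.5+52.6)/2 × 2 = 144.1
  [6→6.25]: (52.6+49.1)/2 × 0.25 = 12.7125
  [6.25→6.75]: (49.1+42.8)/2 × 0.5 = 22.975
  Sum = 853.8875 µg/L·h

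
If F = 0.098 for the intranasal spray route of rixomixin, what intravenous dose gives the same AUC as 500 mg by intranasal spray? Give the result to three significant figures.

Systemic exposure from an extravascular dose = F × D_ev, so the equivalent IV dose is F × D_ev.
D_iv = F × D_ev = 0.098 × 500 = 49 mg

D_iv = 49.0 mg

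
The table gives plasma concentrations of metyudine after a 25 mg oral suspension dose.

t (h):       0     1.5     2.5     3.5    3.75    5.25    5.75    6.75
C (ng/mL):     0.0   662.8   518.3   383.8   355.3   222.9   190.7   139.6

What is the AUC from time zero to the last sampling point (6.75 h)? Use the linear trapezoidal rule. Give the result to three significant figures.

Trapezoidal AUC_0→6.75:
  [0→1.5]: (0.0+662.8)/2 × 1.5 = 497.1
  [1.5→2.5]: (662.8+518.3)/2 × 1 = 590.55
  [2.5→3.5]: (518.3+383.8)/2 × 1 = 451.05
  [3.5→3.75]: (383.8+355.3)/2 × 0.25 = 92.3875
  [3.75→5.25]: (355.3+222.9)/2 × 1.5 = 433.65
  [5.25→5.75]: (222.9+190.7)/2 × 0.5 = 103.4
  [5.75→6.75]: (190.7+139.6)/2 × 1 = 165.15
  Sum = 2333.2875 ng/mL·h

AUC = 2330 ng/mL·h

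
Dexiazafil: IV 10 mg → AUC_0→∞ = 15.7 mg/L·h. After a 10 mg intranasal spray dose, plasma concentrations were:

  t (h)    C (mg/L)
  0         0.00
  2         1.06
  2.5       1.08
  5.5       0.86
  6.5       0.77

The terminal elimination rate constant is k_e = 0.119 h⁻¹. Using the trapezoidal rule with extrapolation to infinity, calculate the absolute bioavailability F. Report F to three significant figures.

Trapezoidal AUC_0→6.5 (intranasal spray):
  [0→2]: (0.00+1.06)/2 × 2 = 1.06
  [2→2.5]: (1.06+1.08)/2 × 0.5 = 0.535
  [2.5→5.5]: (1.08+0.86)/2 × 3 = 2.91
  [5.5→6.5]: (0.86+0.77)/2 × 1 = 0.815
  Sum = 5.32 mg/L·h
Tail: C_last/k_e = 0.77/0.119 = 6.471
AUC_0→∞ (intranasal spray) = 5.32 + 6.471 = 11.791 mg/L·h
F = (AUC_ev/D_ev)/(AUC_iv/D_iv) = (11.791/10)/(15.7/10) = 1.1791/1.57 = 0.7510

F = 0.751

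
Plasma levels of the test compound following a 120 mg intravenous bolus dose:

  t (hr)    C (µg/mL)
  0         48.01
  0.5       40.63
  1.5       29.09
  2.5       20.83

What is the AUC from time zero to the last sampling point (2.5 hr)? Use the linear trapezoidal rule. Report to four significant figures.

Trapezoidal AUC_0→2.5:
  [0→0.5]: (48.01+40.63)/2 × 0.5 = 22.16
  [0.5→1.5]: (40.63+29.09)/2 × 1 = 34.86
  [1.5→2.5]: (29.09+20.83)/2 × 1 = 24.96
  Sum = 81.98 µg/mL·hr

AUC = 81.98 µg/mL·hr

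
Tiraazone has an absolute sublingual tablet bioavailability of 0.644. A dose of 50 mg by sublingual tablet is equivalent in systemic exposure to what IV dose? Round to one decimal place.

D_iv = 32.2 mg

Systemic exposure from an extravascular dose = F × D_ev, so the equivalent IV dose is F × D_ev.
D_iv = F × D_ev = 0.644 × 50 = 32.2 mg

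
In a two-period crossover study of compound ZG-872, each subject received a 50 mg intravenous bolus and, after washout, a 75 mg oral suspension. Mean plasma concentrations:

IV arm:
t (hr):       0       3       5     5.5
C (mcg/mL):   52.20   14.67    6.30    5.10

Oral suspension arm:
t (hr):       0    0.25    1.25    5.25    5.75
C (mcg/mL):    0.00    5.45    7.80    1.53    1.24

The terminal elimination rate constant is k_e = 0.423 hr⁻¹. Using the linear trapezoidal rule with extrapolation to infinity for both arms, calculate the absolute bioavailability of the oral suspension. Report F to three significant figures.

Trapezoidal AUC_0→5.5 (IV):
  [0→3]: (52.20+14.67)/2 × 3 = 100.305
  [3→5]: (14.67+6.30)/2 × 2 = 20.97
  [5→5.5]: (6.30+5.10)/2 × 0.5 = 2.85
  Sum = 124.125 mcg/mL·hr
IV tail: 5.10/0.423 = 12.057; AUC_iv,0→∞ = 124.125 + 12.057 = 136.182 mcg/mL·hr
Trapezoidal AUC_0→5.75 (oral suspension):
  [0→0.25]: (0.00+5.45)/2 × 0.25 = 0.68125
  [0.25→1.25]: (5.45+7.80)/2 × 1 = 6.625
  [1.25→5.25]: (7.80+1.53)/2 × 4 = 18.66
  [5.25→5.75]: (1.53+1.24)/2 × 0.5 = 0.6925
  Sum = 26.65875 mcg/mL·hr
oral suspension tail: 1.24/0.423 = 2.931; AUC_ev,0→∞ = 26.65875 + 2.931 = 29.58975 mcg/mL·hr
F = (AUC_ev/D_ev)/(AUC_iv/D_iv) = (29.58975/75)/(136.182/50) = 0.39453/2.72364 = 0.1449

F = 0.145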